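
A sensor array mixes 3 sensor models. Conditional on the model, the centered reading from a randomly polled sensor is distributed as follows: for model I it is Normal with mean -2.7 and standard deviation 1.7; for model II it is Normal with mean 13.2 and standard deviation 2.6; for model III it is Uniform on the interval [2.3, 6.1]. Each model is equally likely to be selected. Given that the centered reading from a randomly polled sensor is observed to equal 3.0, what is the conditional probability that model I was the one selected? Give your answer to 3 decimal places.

Likelihoods f(3.0 | ·): I: 0.00084966; II: 6.98112e-05; III: 0.263158.
Posterior ∝ prior × likelihood. Numerator for I: 0.333333·0.00084966 = 0.00028322.
Normalizing constant: 0.333333·0.00084966 + 0.333333·6.98112e-05 + 0.333333·0.263158 = 0.0880258.
P(I | observation) = 0.00028322 / 0.0880258 = 0.00321747.

0.003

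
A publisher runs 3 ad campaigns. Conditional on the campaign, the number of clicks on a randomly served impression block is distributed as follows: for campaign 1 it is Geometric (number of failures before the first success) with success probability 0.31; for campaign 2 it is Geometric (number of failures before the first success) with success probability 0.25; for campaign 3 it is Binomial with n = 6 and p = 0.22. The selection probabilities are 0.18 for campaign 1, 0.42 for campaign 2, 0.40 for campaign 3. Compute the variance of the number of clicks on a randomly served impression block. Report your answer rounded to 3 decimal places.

7.323

Per component, 1: μ=2.22581, E[X²]=12.1342; 2: μ=3, E[X²]=21; 3: μ=1.32, E[X²]=2.772.
E[X] = 0.18·2.22581 + 0.42·3 + 0.4·1.32 = 2.18865.
E[X²] = 0.18·12.1342 + 0.42·21 + 0.4·2.772 = 12.113.
Var(X) = E[X²] − (E[X])² = 12.113 − 4.79017 = 7.32279.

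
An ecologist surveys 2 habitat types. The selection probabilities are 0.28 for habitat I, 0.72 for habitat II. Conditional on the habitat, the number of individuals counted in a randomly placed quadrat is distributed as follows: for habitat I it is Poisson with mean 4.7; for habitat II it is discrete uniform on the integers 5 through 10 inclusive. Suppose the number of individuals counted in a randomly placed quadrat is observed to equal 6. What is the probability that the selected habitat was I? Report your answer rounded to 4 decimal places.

Likelihoods P(X=6 | ·): I: 0.136167; II: 0.166667.
Posterior ∝ prior × likelihood. Numerator for I: 0.28·0.136167 = 0.0381266.
Normalizing constant: 0.28·0.136167 + 0.72·0.166667 = 0.158127.
P(I | observation) = 0.0381266 / 0.158127 = 0.241115.

0.2411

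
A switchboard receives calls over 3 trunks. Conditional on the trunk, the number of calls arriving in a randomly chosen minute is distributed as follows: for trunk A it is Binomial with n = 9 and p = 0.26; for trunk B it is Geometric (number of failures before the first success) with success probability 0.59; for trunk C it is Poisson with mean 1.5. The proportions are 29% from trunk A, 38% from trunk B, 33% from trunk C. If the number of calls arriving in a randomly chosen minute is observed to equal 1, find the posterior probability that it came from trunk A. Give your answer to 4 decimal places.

0.2317

Likelihoods P(X=1 | ·): A: 0.210412; B: 0.2419; C: 0.334695.
Posterior ∝ prior × likelihood. Numerator for A: 0.29·0.210412 = 0.0610194.
Normalizing constant: 0.29·0.210412 + 0.38·0.2419 + 0.33·0.334695 = 0.263391.
P(A | observation) = 0.0610194 / 0.263391 = 0.231669.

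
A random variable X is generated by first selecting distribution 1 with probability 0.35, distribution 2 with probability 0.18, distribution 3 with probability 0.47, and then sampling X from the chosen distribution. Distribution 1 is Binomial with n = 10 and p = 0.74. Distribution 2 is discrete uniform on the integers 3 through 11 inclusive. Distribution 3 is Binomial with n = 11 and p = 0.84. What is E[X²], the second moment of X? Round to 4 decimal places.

70.6817

For each component E[X²] = Var + (mean)², giving 1: 56.684; 2: 55.6667; 3: 86.856.
Overall E[X²] = 0.35·56.684 + 0.18·55.6667 + 0.47·86.856 = 70.6817.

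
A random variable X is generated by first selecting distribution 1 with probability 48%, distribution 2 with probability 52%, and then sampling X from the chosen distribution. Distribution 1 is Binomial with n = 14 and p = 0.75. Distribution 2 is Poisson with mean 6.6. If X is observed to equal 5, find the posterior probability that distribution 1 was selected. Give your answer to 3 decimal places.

Likelihoods P(X=5 | ·): 1: 0.0018123; 2: 0.141969.
Posterior ∝ prior × likelihood. Numerator for 1: 0.48·0.0018123 = 0.000869905.
Normalizing constant: 0.48·0.0018123 + 0.52·0.141969 = 0.074694.
P(1 | observation) = 0.000869905 / 0.074694 = 0.0116462.

0.012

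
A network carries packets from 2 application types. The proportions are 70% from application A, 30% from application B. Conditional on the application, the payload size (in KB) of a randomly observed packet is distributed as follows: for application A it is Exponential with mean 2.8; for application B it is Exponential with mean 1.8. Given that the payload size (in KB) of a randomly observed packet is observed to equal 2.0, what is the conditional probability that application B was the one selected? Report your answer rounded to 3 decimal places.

0.310

Likelihoods f(2.0 | ·): A: 0.174836; B: 0.182885.
Posterior ∝ prior × likelihood. Numerator for B: 0.3·0.182885 = 0.0548655.
Normalizing constant: 0.7·0.174836 + 0.3·0.182885 = 0.177251.
P(B | observation) = 0.0548655 / 0.177251 = 0.309536.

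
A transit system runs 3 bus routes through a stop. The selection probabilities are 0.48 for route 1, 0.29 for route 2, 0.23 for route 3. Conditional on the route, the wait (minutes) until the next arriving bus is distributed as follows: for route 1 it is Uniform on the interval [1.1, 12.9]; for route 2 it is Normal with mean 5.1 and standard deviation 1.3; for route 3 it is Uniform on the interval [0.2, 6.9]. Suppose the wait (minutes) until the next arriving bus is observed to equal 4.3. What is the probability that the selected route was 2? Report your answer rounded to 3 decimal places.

0.495

Likelihoods f(4.3 | ·): 1: 0.0847458; 2: 0.253941; 3: 0.149254.
Posterior ∝ prior × likelihood. Numerator for 2: 0.29·0.253941 = 0.073643.
Normalizing constant: 0.48·0.0847458 + 0.29·0.253941 + 0.23·0.149254 = 0.148649.
P(2 | observation) = 0.073643 / 0.148649 = 0.495414.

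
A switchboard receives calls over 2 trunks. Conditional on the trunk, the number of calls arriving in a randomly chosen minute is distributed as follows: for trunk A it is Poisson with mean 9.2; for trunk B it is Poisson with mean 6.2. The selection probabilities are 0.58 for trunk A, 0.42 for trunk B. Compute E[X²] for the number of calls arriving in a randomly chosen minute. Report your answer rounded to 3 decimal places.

For each component E[X²] = Var + (mean)², giving A: 93.84; B: 44.64.
Overall E[X²] = 0.58·93.84 + 0.42·44.64 = 73.176.

73.176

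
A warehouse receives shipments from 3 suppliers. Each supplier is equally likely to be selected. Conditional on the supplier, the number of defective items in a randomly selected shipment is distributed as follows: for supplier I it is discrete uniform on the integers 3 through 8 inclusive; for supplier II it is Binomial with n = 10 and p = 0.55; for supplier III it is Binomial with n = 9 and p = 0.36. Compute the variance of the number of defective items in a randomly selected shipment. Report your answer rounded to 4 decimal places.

3.6234

Per component, I: μ=5.5, E[X²]=33.1667; II: μ=5.5, E[X²]=32.725; III: μ=3.24, E[X²]=12.5712.
E[X] = 0.333333·5.5 + 0.333333·5.5 + 0.333333·3.24 = 4.74667.
E[X²] = 0.333333·33.1667 + 0.333333·32.725 + 0.333333·12.5712 = 26.1543.
Var(X) = E[X²] − (E[X])² = 26.1543 − 22.5308 = 3.62344.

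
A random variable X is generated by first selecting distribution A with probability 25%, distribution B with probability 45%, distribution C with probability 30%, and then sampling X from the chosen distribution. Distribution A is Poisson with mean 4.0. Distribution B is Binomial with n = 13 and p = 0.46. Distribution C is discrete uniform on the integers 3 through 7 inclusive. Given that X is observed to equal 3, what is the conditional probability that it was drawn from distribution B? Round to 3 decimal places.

Likelihoods P(X=3 | ·): A: 0.195367; B: 0.0586918; C: 0.2.
Posterior ∝ prior × likelihood. Numerator for B: 0.45·0.0586918 = 0.0264113.
Normalizing constant: 0.25·0.195367 + 0.45·0.0586918 + 0.3·0.2 = 0.135253.
P(B | observation) = 0.0264113 / 0.135253 = 0.195273.

0.195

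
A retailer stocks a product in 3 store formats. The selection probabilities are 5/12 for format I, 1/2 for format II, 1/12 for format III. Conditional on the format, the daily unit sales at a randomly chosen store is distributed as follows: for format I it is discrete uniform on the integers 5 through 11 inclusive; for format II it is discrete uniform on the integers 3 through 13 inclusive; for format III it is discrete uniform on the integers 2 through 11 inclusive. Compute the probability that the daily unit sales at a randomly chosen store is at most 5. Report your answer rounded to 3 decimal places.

Conditional on each format, P(X ≤ 5): I: 0.142857; II: 0.272727; III: 0.4.
By total probability, P(X ≤ 5) = 0.416667·0.142857 + 0.5·0.272727 + 0.0833333·0.4 = 0.229221.

0.229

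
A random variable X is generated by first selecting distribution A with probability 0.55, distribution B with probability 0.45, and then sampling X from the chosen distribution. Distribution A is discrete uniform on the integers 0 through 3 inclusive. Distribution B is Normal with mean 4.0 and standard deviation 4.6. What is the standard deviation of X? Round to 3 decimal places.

3.429

Per component, A: μ=1.5, E[X²]=3.5; B: μ=4, E[X²]=37.16.
E[X] = 0.55·1.5 + 0.45·4 = 2.625.
E[X²] = 0.55·3.5 + 0.45·37.16 = 18.647.
Var(X) = E[X²] − (E[X])² = 18.647 − 6.89062 = 11.7564.
SD(X) = √11.7564 = 3.42876.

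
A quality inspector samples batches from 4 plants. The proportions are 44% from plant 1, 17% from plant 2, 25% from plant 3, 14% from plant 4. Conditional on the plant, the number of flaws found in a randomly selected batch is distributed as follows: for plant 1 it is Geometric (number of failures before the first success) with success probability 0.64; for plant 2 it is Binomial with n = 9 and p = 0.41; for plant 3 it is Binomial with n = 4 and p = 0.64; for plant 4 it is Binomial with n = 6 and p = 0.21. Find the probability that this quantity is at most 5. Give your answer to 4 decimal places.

0.9802

Conditional on each plant, P(X ≤ 5): 1: 0.997823; 2: 0.889079; 3: 1; 4: 0.999914.
By total probability, P(X ≤ 5) = 0.44·0.997823 + 0.17·0.889079 + 0.25·1 + 0.14·0.999914 = 0.980174.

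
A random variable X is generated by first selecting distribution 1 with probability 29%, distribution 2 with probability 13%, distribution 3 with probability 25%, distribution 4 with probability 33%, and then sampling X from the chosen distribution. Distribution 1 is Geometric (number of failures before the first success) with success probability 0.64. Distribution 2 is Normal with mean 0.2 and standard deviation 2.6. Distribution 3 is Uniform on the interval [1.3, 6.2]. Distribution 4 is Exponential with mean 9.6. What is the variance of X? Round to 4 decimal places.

Per component, 1: μ=0.5625, E[X²]=1.19531; 2: μ=0.2, E[X²]=6.8; 3: μ=3.75, E[X²]=16.0633; 4: μ=9.6, E[X²]=184.32.
E[X] = 0.29·0.5625 + 0.13·0.2 + 0.25·3.75 + 0.33·9.6 = 4.29462.
E[X²] = 0.29·1.19531 + 0.13·6.8 + 0.25·16.0633 + 0.33·184.32 = 66.0721.
Var(X) = E[X²] − (E[X])² = 66.0721 − 18.4438 = 47.6283.

47.6283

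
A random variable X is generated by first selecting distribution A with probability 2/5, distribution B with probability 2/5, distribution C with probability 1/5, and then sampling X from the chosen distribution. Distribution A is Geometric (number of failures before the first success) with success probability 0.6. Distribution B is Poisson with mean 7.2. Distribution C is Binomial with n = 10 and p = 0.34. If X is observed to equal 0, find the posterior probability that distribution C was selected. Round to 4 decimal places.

Likelihoods P(X=0 | ·): A: 0.6; B: 0.000746586; C: 0.0156834.
Posterior ∝ prior × likelihood. Numerator for C: 0.2·0.0156834 = 0.00313667.
Normalizing constant: 0.4·0.6 + 0.4·0.000746586 + 0.2·0.0156834 = 0.243435.
P(C | observation) = 0.00313667 / 0.243435 = 0.012885.

0.0129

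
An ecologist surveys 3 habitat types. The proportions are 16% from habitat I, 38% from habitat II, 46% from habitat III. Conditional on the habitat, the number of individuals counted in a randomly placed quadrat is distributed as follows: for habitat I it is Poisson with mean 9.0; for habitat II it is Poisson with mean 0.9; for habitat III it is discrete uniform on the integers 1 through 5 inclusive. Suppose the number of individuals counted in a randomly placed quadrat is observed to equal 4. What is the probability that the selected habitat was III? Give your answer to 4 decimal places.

0.9053

Likelihoods P(X=4 | ·): I: 0.0337372; II: 0.0111146; III: 0.2.
Posterior ∝ prior × likelihood. Numerator for III: 0.46·0.2 = 0.092.
Normalizing constant: 0.16·0.0337372 + 0.38·0.0111146 + 0.46·0.2 = 0.101621.
P(III | observation) = 0.092 / 0.101621 = 0.90532.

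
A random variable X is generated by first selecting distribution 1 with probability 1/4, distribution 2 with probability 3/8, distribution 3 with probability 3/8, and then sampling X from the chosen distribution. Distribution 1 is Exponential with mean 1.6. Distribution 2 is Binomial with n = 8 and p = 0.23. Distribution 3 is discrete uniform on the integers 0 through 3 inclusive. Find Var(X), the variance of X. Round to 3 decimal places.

1.663

Per component, 1: μ=1.6, E[X²]=5.12; 2: μ=1.84, E[X²]=4.8024; 3: μ=1.5, E[X²]=3.5.
E[X] = 0.25·1.6 + 0.375·1.84 + 0.375·1.5 = 1.6525.
E[X²] = 0.25·5.12 + 0.375·4.8024 + 0.375·3.5 = 4.3934.
Var(X) = E[X²] − (E[X])² = 4.3934 − 2.73076 = 1.66264.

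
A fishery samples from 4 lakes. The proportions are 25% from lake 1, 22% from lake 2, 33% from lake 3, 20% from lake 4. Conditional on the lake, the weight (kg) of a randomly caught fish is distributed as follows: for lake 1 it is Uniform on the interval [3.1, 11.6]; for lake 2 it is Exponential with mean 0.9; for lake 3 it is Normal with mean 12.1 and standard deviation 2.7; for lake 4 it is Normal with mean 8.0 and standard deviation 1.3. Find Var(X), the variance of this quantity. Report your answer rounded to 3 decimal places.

21.032

Per component, 1: μ=7.35, E[X²]=60.0433; 2: μ=0.9, E[X²]=1.62; 3: μ=12.1, E[X²]=153.7; 4: μ=8, E[X²]=65.69.
E[X] = 0.25·7.35 + 0.22·0.9 + 0.33·12.1 + 0.2·8 = 7.6285.
E[X²] = 0.25·60.0433 + 0.22·1.62 + 0.33·153.7 + 0.2·65.69 = 79.2262.
Var(X) = E[X²] − (E[X])² = 79.2262 − 58.194 = 21.0322.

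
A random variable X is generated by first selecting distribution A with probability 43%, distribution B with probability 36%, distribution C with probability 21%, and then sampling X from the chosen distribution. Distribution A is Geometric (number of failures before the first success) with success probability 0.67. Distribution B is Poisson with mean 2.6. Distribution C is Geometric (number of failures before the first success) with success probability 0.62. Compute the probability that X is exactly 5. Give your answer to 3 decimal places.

0.029

Conditional on each component, P(X = 5): A: 0.00262207; B: 0.0735394; C: 0.00491258.
By total probability, P(X = 5) = 0.43·0.00262207 + 0.36·0.0735394 + 0.21·0.00491258 = 0.0286333.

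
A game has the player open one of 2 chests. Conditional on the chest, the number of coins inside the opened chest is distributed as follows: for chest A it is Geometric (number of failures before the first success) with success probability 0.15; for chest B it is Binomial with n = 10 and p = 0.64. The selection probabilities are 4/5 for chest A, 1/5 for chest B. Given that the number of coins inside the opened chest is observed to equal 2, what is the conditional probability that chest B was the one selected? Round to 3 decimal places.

0.012

Likelihoods P(X=2 | ·): A: 0.108375; B: 0.00519987.
Posterior ∝ prior × likelihood. Numerator for B: 0.2·0.00519987 = 0.00103997.
Normalizing constant: 0.8·0.108375 + 0.2·0.00519987 = 0.08774.
P(B | observation) = 0.00103997 / 0.08774 = 0.0118529.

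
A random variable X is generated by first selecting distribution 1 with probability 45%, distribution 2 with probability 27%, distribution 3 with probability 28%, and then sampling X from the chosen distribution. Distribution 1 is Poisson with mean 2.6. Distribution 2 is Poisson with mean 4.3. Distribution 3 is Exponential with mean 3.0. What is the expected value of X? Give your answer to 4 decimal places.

Component means — 1: 2.6; 2: 4.3; 3: 3.
E[X] = 0.45·2.6 + 0.27·4.3 + 0.28·3 = 3.171.

3.1710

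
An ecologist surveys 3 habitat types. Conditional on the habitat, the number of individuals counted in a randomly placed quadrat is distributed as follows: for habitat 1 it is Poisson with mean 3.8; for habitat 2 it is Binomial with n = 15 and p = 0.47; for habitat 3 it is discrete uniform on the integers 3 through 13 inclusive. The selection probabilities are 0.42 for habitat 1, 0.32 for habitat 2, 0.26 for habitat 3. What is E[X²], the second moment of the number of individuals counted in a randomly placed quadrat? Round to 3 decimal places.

44.001

For each component E[X²] = Var + (mean)², giving 1: 18.24; 2: 53.439; 3: 74.
Overall E[X²] = 0.42·18.24 + 0.32·53.439 + 0.26·74 = 44.0013.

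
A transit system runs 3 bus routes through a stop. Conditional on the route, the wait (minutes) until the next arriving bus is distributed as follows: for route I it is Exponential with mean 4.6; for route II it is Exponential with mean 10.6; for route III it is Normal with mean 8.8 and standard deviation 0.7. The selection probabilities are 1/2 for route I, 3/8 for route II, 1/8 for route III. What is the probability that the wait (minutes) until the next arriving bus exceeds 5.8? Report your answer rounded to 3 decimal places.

0.484

Conditional on each route, P(X > 5.8): I: 0.283407; II: 0.578585; III: 0.999991.
By total probability, P(X > 5.8) = 0.5·0.283407 + 0.375·0.578585 + 0.125·0.999991 = 0.483672.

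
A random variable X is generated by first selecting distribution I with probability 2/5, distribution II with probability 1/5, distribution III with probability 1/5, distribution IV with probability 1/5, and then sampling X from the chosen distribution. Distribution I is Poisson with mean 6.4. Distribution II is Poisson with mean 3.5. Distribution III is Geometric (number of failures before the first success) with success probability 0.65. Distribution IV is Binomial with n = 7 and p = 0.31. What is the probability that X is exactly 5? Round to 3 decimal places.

0.092

Conditional on each component, P(X = 5): I: 0.148674; II: 0.132169; III: 0.00341392; IV: 0.0286237.
By total probability, P(X = 5) = 0.4·0.148674 + 0.2·0.132169 + 0.2·0.00341392 + 0.2·0.0286237 = 0.0923107.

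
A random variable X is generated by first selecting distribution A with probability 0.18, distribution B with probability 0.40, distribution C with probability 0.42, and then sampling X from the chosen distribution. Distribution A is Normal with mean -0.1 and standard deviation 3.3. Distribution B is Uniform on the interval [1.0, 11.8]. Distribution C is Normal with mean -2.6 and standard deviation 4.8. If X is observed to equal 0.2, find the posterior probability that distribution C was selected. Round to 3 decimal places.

0.576

Likelihoods f(0.2 | ·): A: 0.120393; B: 0; C: 0.0701098.
Posterior ∝ prior × likelihood. Numerator for C: 0.42·0.0701098 = 0.0294461.
Normalizing constant: 0.18·0.120393 + 0.4·0 + 0.42·0.0701098 = 0.0511169.
P(C | observation) = 0.0294461 / 0.0511169 = 0.576055.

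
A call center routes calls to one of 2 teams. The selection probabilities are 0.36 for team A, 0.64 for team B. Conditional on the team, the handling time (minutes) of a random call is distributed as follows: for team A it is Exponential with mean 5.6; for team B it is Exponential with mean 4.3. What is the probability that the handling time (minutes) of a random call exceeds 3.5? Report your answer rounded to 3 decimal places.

Conditional on each team, P(X > 3.5): A: 0.535261; B: 0.443103.
By total probability, P(X > 3.5) = 0.36·0.535261 + 0.64·0.443103 = 0.47628.

0.476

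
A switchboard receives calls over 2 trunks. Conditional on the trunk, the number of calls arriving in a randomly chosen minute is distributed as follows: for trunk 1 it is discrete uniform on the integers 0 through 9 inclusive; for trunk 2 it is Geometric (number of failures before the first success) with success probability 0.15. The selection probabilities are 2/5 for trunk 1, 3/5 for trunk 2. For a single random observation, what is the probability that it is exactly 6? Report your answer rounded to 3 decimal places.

Conditional on each trunk, P(X = 6): 1: 0.1; 2: 0.0565724.
By total probability, P(X = 6) = 0.4·0.1 + 0.6·0.0565724 = 0.0739435.

0.074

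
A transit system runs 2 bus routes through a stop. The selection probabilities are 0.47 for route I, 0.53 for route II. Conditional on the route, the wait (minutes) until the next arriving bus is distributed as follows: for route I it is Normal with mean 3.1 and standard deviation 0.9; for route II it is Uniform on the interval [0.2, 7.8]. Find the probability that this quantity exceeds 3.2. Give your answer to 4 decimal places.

Conditional on each route, P(X > 3.2): I: 0.455764; II: 0.605263.
By total probability, P(X > 3.2) = 0.47·0.455764 + 0.53·0.605263 = 0.534999.

0.5350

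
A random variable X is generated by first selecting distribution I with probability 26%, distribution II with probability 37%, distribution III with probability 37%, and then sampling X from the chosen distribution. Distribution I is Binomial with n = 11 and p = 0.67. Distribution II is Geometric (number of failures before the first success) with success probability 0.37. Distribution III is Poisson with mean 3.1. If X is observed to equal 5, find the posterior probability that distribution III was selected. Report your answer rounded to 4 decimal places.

Likelihoods P(X=5 | ·): I: 0.0805563; II: 0.0367202; III: 0.107477.
Posterior ∝ prior × likelihood. Numerator for III: 0.37·0.107477 = 0.0397664.
Normalizing constant: 0.26·0.0805563 + 0.37·0.0367202 + 0.37·0.107477 = 0.0742975.
P(III | observation) = 0.0397664 / 0.0742975 = 0.535232.

0.5352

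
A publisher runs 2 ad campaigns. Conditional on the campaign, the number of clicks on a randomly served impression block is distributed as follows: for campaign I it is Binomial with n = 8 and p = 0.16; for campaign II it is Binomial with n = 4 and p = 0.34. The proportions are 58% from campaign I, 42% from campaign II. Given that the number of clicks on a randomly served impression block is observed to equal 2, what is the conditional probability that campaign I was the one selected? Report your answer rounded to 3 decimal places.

0.535

Likelihoods P(X=2 | ·): I: 0.25181; II: 0.302132.
Posterior ∝ prior × likelihood. Numerator for I: 0.58·0.25181 = 0.14605.
Normalizing constant: 0.58·0.25181 + 0.42·0.302132 = 0.272946.
P(I | observation) = 0.14605 / 0.272946 = 0.535089.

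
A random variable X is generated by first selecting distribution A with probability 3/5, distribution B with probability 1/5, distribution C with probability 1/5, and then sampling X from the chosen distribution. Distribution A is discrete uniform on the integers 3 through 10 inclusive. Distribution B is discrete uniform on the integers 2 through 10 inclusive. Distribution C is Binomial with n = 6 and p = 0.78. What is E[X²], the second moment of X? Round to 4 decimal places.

41.6197

For each component E[X²] = Var + (mean)², giving A: 47.5; B: 42.6667; C: 22.932.
Overall E[X²] = 0.6·47.5 + 0.2·42.6667 + 0.2·22.932 = 41.6197.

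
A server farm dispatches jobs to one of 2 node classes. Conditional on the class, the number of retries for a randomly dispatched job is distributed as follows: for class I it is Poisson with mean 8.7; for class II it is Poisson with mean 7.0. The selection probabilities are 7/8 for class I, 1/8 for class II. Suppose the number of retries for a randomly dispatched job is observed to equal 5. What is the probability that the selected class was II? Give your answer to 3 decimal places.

0.209

Likelihoods P(X=5 | ·): I: 0.0691915; II: 0.127717.
Posterior ∝ prior × likelihood. Numerator for II: 0.125·0.127717 = 0.0159646.
Normalizing constant: 0.875·0.0691915 + 0.125·0.127717 = 0.0765072.
P(II | observation) = 0.0159646 / 0.0765072 = 0.208668.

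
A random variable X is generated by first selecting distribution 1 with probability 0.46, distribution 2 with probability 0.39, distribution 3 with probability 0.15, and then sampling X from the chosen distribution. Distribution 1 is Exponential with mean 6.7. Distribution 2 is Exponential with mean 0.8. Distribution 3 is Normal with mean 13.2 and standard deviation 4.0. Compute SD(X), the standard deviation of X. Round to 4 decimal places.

6.4385

Per component, 1: μ=6.7, E[X²]=89.78; 2: μ=0.8, E[X²]=1.28; 3: μ=13.2, E[X²]=190.24.
E[X] = 0.46·6.7 + 0.39·0.8 + 0.15·13.2 = 5.374.
E[X²] = 0.46·89.78 + 0.39·1.28 + 0.15·190.24 = 70.334.
Var(X) = E[X²] − (E[X])² = 70.334 − 28.8799 = 41.4541.
SD(X) = √41.4541 = 6.43849.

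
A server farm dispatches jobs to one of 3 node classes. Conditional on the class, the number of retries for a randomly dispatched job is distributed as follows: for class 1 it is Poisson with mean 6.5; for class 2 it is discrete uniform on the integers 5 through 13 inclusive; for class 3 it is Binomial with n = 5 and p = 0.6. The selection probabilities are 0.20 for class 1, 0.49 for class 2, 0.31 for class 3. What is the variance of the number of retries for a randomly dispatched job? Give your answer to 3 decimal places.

Per component, 1: μ=6.5, E[X²]=48.75; 2: μ=9, E[X²]=87.6667; 3: μ=3, E[X²]=10.2.
E[X] = 0.2·6.5 + 0.49·9 + 0.31·3 = 6.64.
E[X²] = 0.2·48.75 + 0.49·87.6667 + 0.31·10.2 = 55.8687.
Var(X) = E[X²] − (E[X])² = 55.8687 − 44.0896 = 11.7791.

11.779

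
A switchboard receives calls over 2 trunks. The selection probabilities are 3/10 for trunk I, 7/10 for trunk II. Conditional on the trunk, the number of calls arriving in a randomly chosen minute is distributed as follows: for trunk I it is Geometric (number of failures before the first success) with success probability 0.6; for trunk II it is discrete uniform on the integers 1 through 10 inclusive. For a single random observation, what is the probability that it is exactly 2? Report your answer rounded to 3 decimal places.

Conditional on each trunk, P(X = 2): I: 0.096; II: 0.1.
By total probability, P(X = 2) = 0.3·0.096 + 0.7·0.1 = 0.0988.

0.099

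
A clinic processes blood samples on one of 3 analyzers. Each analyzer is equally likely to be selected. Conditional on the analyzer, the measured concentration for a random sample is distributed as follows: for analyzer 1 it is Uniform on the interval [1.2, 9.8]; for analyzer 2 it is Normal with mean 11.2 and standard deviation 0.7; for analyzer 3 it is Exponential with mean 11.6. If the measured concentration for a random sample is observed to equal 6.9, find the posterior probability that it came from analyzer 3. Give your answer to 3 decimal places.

Likelihoods f(6.9 | ·): 1: 0.116279; 2: 3.64609e-09; 3: 0.0475567.
Posterior ∝ prior × likelihood. Numerator for 3: 0.333333·0.0475567 = 0.0158522.
Normalizing constant: 0.333333·0.116279 + 0.333333·3.64609e-09 + 0.333333·0.0475567 = 0.0546119.
P(3 | observation) = 0.0158522 / 0.0546119 = 0.290271.

0.290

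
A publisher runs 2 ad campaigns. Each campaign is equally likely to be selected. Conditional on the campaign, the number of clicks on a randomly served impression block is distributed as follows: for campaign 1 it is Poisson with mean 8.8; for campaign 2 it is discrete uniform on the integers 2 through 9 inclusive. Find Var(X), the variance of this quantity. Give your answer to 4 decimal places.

9.7475

Per component, 1: μ=8.8, E[X²]=86.24; 2: μ=5.5, E[X²]=35.5.
E[X] = 0.5·8.8 + 0.5·5.5 = 7.15.
E[X²] = 0.5·86.24 + 0.5·35.5 = 60.87.
Var(X) = E[X²] − (E[X])² = 60.87 − 51.1225 = 9.7475.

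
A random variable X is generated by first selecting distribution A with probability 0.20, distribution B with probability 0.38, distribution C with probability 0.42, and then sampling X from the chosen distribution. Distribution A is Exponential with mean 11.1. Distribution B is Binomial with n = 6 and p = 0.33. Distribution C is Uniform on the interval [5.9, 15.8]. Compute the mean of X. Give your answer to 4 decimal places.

7.5294

Component means — A: 11.1; B: 1.98; C: 10.85.
E[X] = 0.2·11.1 + 0.38·1.98 + 0.42·10.85 = 7.5294.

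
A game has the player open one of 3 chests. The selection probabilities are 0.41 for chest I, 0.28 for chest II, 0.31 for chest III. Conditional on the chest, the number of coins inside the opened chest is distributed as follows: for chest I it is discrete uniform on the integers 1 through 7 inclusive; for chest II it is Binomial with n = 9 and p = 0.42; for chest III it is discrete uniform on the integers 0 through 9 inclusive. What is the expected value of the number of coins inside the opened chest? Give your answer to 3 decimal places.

Component means — I: 4; II: 3.78; III: 4.5.
E[X] = 0.41·4 + 0.28·3.78 + 0.31·4.5 = 4.0934.

4.093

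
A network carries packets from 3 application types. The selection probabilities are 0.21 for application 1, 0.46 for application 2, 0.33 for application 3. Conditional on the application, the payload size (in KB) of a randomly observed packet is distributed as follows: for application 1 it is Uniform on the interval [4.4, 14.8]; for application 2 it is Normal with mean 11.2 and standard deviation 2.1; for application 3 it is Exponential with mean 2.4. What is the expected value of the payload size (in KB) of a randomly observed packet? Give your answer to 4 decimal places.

Component means — 1: 9.6; 2: 11.2; 3: 2.4.
E[X] = 0.21·9.6 + 0.46·11.2 + 0.33·2.4 = 7.96.

7.9600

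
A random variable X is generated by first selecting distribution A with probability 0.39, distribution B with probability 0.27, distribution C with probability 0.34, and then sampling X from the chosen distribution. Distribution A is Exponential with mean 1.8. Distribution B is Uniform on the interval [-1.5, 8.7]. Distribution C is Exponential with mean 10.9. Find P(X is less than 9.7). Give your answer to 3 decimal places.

Conditional on each component, P(X < 9.7): A: 0.995433; B: 1; C: 0.589307.
By total probability, P(X < 9.7) = 0.39·0.995433 + 0.27·1 + 0.34·0.589307 = 0.858583.

0.859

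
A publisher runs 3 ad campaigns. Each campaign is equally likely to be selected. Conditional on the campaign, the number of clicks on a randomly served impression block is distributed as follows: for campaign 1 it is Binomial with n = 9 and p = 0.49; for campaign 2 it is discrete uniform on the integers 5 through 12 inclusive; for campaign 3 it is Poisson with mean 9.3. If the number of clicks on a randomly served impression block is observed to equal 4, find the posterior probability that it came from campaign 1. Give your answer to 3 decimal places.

Likelihoods P(X=4 | ·): 1: 0.250614; 2: 0; 3: 0.0284959.
Posterior ∝ prior × likelihood. Numerator for 1: 0.333333·0.250614 = 0.0835381.
Normalizing constant: 0.333333·0.250614 + 0.333333·0 + 0.333333·0.0284959 = 0.0930367.
P(1 | observation) = 0.0835381 / 0.0930367 = 0.897905.

0.898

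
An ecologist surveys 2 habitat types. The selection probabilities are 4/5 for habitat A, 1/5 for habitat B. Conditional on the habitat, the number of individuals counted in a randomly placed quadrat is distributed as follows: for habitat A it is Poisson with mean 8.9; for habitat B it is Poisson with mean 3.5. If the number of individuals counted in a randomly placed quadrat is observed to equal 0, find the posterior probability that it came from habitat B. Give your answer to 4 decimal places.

Likelihoods P(X=0 | ·): A: 0.000136389; B: 0.0301974.
Posterior ∝ prior × likelihood. Numerator for B: 0.2·0.0301974 = 0.00603948.
Normalizing constant: 0.8·0.000136389 + 0.2·0.0301974 = 0.00614859.
P(B | observation) = 0.00603948 / 0.00614859 = 0.982254.

0.9823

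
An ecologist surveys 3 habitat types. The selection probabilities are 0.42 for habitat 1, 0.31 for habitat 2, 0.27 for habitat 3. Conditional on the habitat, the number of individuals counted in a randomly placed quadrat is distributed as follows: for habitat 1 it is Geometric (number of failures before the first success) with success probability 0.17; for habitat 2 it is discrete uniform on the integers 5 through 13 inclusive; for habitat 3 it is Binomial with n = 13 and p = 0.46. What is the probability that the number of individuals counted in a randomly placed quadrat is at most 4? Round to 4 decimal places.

0.3103

Conditional on each habitat, P(X ≤ 4): 1: 0.606096; 2: 0; 3: 0.206483.
By total probability, P(X ≤ 4) = 0.42·0.606096 + 0.31·0 + 0.27·0.206483 = 0.310311.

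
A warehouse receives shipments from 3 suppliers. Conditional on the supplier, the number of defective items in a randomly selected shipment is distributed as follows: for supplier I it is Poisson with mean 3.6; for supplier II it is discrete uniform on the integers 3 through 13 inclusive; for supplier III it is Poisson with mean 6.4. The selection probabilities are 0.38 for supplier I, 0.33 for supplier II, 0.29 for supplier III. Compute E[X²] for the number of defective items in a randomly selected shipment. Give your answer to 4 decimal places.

44.4472

For each component E[X²] = Var + (mean)², giving I: 16.56; II: 74; III: 47.36.
Overall E[X²] = 0.38·16.56 + 0.33·74 + 0.29·47.36 = 44.4472.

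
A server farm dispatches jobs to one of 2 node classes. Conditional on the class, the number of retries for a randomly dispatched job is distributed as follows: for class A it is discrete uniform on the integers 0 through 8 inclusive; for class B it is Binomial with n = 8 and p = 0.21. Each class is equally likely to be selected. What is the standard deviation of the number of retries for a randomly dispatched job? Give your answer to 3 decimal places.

Per component, A: μ=4, E[X²]=22.6667; B: μ=1.68, E[X²]=4.1496.
E[X] = 0.5·4 + 0.5·1.68 = 2.84.
E[X²] = 0.5·22.6667 + 0.5·4.1496 = 13.4081.
Var(X) = E[X²] − (E[X])² = 13.4081 − 8.0656 = 5.34253.
SD(X) = √5.34253 = 2.31139.

2.311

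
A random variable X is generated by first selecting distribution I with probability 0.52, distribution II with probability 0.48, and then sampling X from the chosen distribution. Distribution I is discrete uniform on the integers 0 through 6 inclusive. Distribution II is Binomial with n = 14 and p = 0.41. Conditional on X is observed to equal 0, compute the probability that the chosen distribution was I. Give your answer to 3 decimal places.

0.996

Likelihoods P(X=0 | ·): I: 0.142857; II: 0.000619339.
Posterior ∝ prior × likelihood. Numerator for I: 0.52·0.142857 = 0.0742857.
Normalizing constant: 0.52·0.142857 + 0.48·0.000619339 = 0.074583.
P(I | observation) = 0.0742857 / 0.074583 = 0.996014.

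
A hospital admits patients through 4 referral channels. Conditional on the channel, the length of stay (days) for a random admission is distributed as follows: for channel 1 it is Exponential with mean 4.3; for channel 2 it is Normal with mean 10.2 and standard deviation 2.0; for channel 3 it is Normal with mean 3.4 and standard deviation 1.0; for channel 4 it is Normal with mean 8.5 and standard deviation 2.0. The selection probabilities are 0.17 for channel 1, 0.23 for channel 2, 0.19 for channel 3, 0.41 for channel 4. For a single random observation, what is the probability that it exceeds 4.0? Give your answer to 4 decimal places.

0.7539

Conditional on each channel, P(X > 4.0): 1: 0.394462; 2: 0.999032; 3: 0.274253; 4: 0.987776.
By total probability, P(X > 4.0) = 0.17·0.394462 + 0.23·0.999032 + 0.19·0.274253 + 0.41·0.987776 = 0.753932.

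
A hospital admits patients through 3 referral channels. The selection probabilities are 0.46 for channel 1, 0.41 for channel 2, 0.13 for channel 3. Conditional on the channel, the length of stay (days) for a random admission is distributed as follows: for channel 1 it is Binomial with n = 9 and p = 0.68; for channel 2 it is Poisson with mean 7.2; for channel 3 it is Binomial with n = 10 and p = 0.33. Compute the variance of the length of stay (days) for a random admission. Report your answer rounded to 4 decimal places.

Per component, 1: μ=6.12, E[X²]=39.4128; 2: μ=7.2, E[X²]=59.04; 3: μ=3.3, E[X²]=13.101.
E[X] = 0.46·6.12 + 0.41·7.2 + 0.13·3.3 = 6.1962.
E[X²] = 0.46·39.4128 + 0.41·59.04 + 0.13·13.101 = 44.0394.
Var(X) = E[X²] − (E[X])² = 44.0394 − 38.3929 = 5.64652.

5.6465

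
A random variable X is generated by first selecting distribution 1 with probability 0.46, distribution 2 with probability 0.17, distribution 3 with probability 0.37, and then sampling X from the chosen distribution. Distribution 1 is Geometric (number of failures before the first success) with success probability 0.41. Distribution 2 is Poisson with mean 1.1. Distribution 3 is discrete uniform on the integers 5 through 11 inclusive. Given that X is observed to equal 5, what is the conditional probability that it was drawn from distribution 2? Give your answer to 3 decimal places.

0.011

Likelihoods P(X=5 | ·): 1: 0.0293119; 2: 0.00446744; 3: 0.142857.
Posterior ∝ prior × likelihood. Numerator for 2: 0.17·0.00446744 = 0.000759464.
Normalizing constant: 0.46·0.0293119 + 0.17·0.00446744 + 0.37·0.142857 = 0.0671001.
P(2 | observation) = 0.000759464 / 0.0671001 = 0.0113184.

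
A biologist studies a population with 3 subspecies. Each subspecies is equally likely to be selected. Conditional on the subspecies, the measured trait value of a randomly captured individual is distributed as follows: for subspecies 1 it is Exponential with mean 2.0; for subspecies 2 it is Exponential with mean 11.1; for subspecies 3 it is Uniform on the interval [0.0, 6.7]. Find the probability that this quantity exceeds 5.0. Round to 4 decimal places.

Conditional on each subspecies, P(X > 5.0): 1: 0.082085; 2: 0.637341; 3: 0.253731.
By total probability, P(X > 5.0) = 0.333333·0.082085 + 0.333333·0.637341 + 0.333333·0.253731 = 0.324386.

0.3244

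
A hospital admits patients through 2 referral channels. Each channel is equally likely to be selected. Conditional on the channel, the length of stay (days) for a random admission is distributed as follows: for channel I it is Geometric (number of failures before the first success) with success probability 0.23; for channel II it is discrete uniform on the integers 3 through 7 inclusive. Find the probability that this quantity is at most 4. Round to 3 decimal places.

Conditional on each channel, P(X ≤ 4): I: 0.729322; II: 0.4.
By total probability, P(X ≤ 4) = 0.5·0.729322 + 0.5·0.4 = 0.564661.

0.565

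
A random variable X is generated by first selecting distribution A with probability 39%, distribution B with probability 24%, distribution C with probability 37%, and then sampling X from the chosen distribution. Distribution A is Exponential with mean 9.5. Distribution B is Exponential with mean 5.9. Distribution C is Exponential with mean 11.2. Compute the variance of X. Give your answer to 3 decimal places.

94.089

Per component, A: μ=9.5, E[X²]=180.5; B: μ=5.9, E[X²]=69.62; C: μ=11.2, E[X²]=250.88.
E[X] = 0.39·9.5 + 0.24·5.9 + 0.37·11.2 = 9.265.
E[X²] = 0.39·180.5 + 0.24·69.62 + 0.37·250.88 = 179.929.
Var(X) = E[X²] − (E[X])² = 179.929 − 85.8402 = 94.0892.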